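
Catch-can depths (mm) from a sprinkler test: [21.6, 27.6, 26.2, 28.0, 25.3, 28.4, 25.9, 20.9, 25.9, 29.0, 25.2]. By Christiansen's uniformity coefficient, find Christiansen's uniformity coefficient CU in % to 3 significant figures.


Approach: apply Christiansen's uniformity coefficient, CU = (1 - mean_abs_deviation/mean)*100.
mean = 25.818 mm
mean |d_i - mean| = 1.8678 mm
CU = (1 - 1.8678/25.818)*100 = 92.8 %
Therefore Christiansen's uniformity coefficient CU = 92.8 %.


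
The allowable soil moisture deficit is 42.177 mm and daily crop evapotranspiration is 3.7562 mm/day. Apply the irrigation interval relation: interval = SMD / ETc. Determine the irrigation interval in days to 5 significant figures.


interval = 42.177 / 3.7562 = 11.229 days
Therefore the irrigation interval = 11.229 days.


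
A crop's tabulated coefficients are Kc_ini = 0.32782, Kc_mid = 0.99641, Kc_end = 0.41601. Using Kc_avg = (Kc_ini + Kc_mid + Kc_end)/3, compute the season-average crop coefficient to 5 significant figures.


Kc_avg = (0.32782 + 0.99641 + 0.41601)/3 = 0.58008
Therefore the season-average crop coefficient = 0.58008.


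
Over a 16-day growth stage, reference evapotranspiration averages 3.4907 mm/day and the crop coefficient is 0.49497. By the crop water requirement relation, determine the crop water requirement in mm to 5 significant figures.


Approach: apply the crop water requirement relation, CWR = ET0 * Kc * days.
CWR = 3.4907 * 0.49497 * 16 = 27.645 mm
Therefore the crop water requirement = 27.645 mm.


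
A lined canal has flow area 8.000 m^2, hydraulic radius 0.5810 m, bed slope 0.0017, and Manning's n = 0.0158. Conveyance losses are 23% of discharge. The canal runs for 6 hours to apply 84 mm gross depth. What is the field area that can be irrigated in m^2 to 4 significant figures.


Approach: apply Manning's equation with a conveyance and depth budget, Q = (1/n)*A*R^(2/3)*S^(1/2); Q_field = Q*(1-loss); Area = Q_field*t/(d/1000).
Step 1 — canal discharge (Manning's equation):
  Q = (1/0.0158) * 8.000 * 0.5810^(2/3) * 0.0017^(1/2) = 14.5359 m^3/s
Step 2 — delivered flow: Q_field = 14.5359*(1 - 23/100) = 11.1926 m^3/s
Step 3 — volume delivered: V = 11.1926 * 6*3600 = 241761 m^3
Step 4 — area served: A = V / (depth/1000) = 241761 / 0.084 = 2878000 m^2
Therefore the field area that can be irrigated = 2878000 m^2.


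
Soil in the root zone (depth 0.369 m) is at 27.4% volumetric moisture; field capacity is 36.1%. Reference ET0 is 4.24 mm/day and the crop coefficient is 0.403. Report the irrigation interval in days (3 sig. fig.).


Approach: apply soil-water budget scheduling, SMD = (FC-theta)/100*depth*1000; ETc = ET0*Kc; interval = SMD/ETc.
Step 1 — soil moisture deficit:
  SMD = (36.1 - 27.4)/100 * 0.369 * 1000 = 32.103 mm
Step 2 — daily crop ET (ETc = ET0*Kc):
  ETc = 4.24 * 0.403 = 1.7087 mm/day
Step 3 — irrigation interval (SMD/ETc):
  interval = 32.103 / 1.7087 = 18.8 days
Therefore the irrigation interval = 18.8 days.


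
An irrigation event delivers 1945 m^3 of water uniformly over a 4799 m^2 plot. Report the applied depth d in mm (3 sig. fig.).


Approach: apply depth from volume over area, d = (V/A)*1000.
d = (1945 / 4799) * 1000 = 405 mm
Therefore the applied depth d = 405 mm.


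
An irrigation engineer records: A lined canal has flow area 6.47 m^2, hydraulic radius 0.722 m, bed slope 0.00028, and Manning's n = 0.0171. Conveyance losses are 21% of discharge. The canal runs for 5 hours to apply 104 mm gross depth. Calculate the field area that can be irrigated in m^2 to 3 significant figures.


Approach: apply Manning's equation with a conveyance and depth budget, Q = (1/n)*A*R^(2/3)*S^(1/2); Q_field = Q*(1-loss); Area = Q_field*t/(d/1000).
Step 1 — canal discharge (Manning's equation):
  Q = (1/0.0171) * 6.47 * 0.722^(2/3) * 0.00028^(1/2) = 5.0954 m^3/s
Step 2 — delivered flow: Q_field = 5.0954*(1 - 21/100) = 4.0254 m^3/s
Step 3 — volume delivered: V = 4.0254 * 5*3600 = 72457 m^3
Step 4 — area served: A = V / (depth/1000) = 72457 / 0.104 = 697000 m^2
Therefore the field area that can be irrigated = 697000 m^2.


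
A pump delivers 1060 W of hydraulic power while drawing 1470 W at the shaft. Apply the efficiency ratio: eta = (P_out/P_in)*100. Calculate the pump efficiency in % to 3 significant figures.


eta = (1060 / 1470) * 100 = 72.1 %
Therefore the pump efficiency = 72.1 %.


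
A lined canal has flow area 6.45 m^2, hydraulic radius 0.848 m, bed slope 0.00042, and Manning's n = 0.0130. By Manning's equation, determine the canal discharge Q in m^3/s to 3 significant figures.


Approach: apply Manning's equation, Q = (1/n)*A*R^(2/3)*S^(1/2).
Q = (1/0.0130) * 6.45 * 0.848^(2/3) * 0.00042^(1/2) = 9.11 m^3/s
Therefore the canal discharge Q = 9.11 m^3/s.


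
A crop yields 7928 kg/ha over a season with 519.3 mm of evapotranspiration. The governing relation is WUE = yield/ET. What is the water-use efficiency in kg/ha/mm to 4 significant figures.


WUE = 7928 / 519.3 = 15.27 kg/ha/mm
Therefore the water-use efficiency = 15.27 kg/ha/mm.


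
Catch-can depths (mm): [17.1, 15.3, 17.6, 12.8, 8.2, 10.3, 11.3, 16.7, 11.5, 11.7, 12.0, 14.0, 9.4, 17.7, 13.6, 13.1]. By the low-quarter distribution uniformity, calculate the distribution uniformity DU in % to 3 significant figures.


Approach: apply the low-quarter distribution uniformity, DU = (mean of lowest quarter of readings / overall mean)*100.
sorted lowest 4 of 16: [8.2, 9.4, 10.3, 11.3] -> mean = 9.8000 mm
overall mean = 13.269 mm
DU = (9.8000/13.269)*100 = 73.9 %
Therefore the distribution uniformity DU = 73.9 %.


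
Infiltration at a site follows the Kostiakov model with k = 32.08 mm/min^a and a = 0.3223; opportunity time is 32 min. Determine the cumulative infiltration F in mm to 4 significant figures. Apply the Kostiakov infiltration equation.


Approach: apply the Kostiakov infiltration equation, F = k*t^a.
F = 32.08 * 32^0.3223 = 98.03 mm
Therefore the cumulative infiltration F = 98.03 mm.


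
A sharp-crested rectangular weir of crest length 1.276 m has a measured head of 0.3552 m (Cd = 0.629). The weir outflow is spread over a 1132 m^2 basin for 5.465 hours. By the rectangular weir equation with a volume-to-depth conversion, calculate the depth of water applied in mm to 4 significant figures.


Approach: apply the rectangular weir equation with a volume-to-depth conversion, Q = (2/3)*Cd*L*sqrt(2g)*H^1.5; d = Q*t/A * 1000.
Step 1 — weir discharge:
  Q = (2/3)*0.629*1.276*sqrt(2*9.81)*0.3552^1.5 = 0.501729 m^3/s
Step 2 — volume: V = 0.501729 * 5.465*3600 = 9871.01 m^3
Step 3 — depth: d = V/A * 1000 = 9871.01/1132 * 1000 = 8720 mm
Therefore the depth of water applied = 8720 mm.


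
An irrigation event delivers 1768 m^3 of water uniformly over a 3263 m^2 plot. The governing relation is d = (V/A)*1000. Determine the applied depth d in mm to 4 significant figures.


d = (1768 / 3263) * 1000 = 541.8 mm
Therefore the applied depth d = 541.8 mm.


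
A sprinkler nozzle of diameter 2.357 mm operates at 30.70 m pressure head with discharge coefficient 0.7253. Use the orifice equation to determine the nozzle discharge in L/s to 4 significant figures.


Approach: apply the orifice equation, Q = Cd*A*sqrt(2*g*h), A = pi*(d/2)^2.
A = pi*(2.357e-3/2)^2 = 4.36324e-06 m^2
Q = 0.7253 * 4.36324e-06 * sqrt(2*9.81*30.70) * 1000 = 0.07767 L/s
Therefore the nozzle discharge = 0.07767 L/s.


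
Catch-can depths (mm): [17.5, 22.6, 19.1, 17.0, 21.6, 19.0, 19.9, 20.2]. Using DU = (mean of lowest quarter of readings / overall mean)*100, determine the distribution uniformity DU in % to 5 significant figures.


sorted lowest 2 of 8: [17.0, 17.5] -> mean = 17.25000 mm
overall mean = 19.61250 mm
DU = (17.25000/19.61250)*100 = 87.954 %
Therefore the distribution uniformity DU = 87.954 %.


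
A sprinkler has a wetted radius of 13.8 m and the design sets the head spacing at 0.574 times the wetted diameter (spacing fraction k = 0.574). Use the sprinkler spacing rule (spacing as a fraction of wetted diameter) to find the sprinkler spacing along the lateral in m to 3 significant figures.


Approach: apply the sprinkler spacing rule (spacing as a fraction of wetted diameter), S = k*(2*R).
S = 0.574 * (2 * 13.8) = 15.8 m
Therefore the sprinkler spacing along the lateral = 15.8 m.


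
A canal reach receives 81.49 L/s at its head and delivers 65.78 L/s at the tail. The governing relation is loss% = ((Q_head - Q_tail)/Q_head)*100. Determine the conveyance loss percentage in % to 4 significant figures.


loss = ((81.49 - 65.78)/81.49)*100 = 19.28 %
Therefore the conveyance loss percentage = 19.28 %.


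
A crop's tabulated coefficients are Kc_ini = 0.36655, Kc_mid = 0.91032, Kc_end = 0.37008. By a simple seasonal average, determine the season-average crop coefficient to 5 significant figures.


Approach: apply a simple seasonal average, Kc_avg = (Kc_ini + Kc_mid + Kc_end)/3.
Kc_avg = (0.36655 + 0.91032 + 0.37008)/3 = 0.54898
Therefore the season-average crop coefficient = 0.54898.


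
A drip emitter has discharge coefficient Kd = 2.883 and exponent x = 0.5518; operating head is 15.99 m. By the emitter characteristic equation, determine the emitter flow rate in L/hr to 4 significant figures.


Approach: apply the emitter characteristic equation, q = Kd * h^x.
q = 2.883 * 15.99^0.5518 = 13.31 L/hr
Therefore the emitter flow rate = 13.31 L/hr.


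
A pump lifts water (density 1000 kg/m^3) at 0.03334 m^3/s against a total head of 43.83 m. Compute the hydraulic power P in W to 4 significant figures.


Approach: apply the hydraulic power relation, P = rho*g*Q*H.
P = 1000 * 9.81 * 0.03334 * 43.83 = 14340 W
Therefore the hydraulic power P = 14340 W.


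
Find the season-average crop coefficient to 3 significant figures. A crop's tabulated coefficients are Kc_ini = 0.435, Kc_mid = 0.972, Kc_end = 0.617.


Approach: apply a simple seasonal average, Kc_avg = (Kc_ini + Kc_mid + Kc_end)/3.
Kc_avg = (0.435 + 0.972 + 0.617)/3 = 0.675
Therefore the season-average crop coefficient = 0.675.


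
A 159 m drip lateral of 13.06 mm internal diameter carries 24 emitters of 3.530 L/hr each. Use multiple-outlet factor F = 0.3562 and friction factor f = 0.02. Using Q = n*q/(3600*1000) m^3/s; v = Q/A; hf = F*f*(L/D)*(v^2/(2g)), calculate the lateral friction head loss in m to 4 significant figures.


Q = 24*3.530/(3600*1000) = 2.35333e-05 m^3/s
A = pi*(13.06e-3/2)^2 = 1.33960e-04 m^2, so v = Q/A = 0.175674 m/s
hf = 0.3562*0.02*(159/0.01306)*(0.175674^2/(2*9.81)) = 0.1364 m
Therefore the lateral friction head loss = 0.1364 m.


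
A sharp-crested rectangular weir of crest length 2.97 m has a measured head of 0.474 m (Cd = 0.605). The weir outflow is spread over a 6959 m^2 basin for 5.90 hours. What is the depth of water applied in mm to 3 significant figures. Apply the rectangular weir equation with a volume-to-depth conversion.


Approach: apply the rectangular weir equation with a volume-to-depth conversion, Q = (2/3)*Cd*L*sqrt(2g)*H^1.5; d = Q*t/A * 1000.
Step 1 — weir discharge:
  Q = (2/3)*0.605*2.97*sqrt(2*9.81)*0.474^1.5 = 1.7316 m^3/s
Step 2 — volume: V = 1.7316 * 5.90*3600 = 36778 m^3
Step 3 — depth: d = V/A * 1000 = 36778/6959 * 1000 = 5290 mm
Therefore the depth of water applied = 5290 mm.


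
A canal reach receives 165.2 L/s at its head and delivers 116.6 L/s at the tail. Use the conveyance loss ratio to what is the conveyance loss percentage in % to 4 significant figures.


Approach: apply the conveyance loss ratio, loss% = ((Q_head - Q_tail)/Q_head)*100.
loss = ((165.2 - 116.6)/165.2)*100 = 29.42 %
Therefore the conveyance loss percentage = 29.42 %.


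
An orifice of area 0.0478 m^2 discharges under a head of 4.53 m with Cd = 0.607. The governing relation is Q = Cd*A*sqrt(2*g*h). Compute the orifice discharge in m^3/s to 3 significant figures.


Q = 0.607 * 0.0478 * sqrt(2*9.81*4.53) = 0.274 m^3/s
Therefore the orifice discharge = 0.274 m^3/s.


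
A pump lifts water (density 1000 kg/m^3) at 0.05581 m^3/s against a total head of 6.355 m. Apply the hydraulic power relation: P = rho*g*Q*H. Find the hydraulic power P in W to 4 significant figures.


P = 1000 * 9.81 * 0.05581 * 6.355 = 3479 W
Therefore the hydraulic power P = 3479 W.


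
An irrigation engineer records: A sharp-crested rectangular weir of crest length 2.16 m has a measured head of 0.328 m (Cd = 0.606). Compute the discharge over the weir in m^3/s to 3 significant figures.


Approach: apply the rectangular weir equation, Q = (2/3)*Cd*L*sqrt(2g)*H^1.5.
Q = (2/3)*0.606*2.16*sqrt(2*9.81)*0.328^1.5 = 0.726 m^3/s
Therefore the discharge over the weir = 0.726 m^3/s.


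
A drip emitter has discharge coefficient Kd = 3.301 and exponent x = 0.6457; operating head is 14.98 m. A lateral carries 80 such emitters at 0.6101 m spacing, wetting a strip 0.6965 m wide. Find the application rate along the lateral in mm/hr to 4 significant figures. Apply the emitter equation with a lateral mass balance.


Approach: apply the emitter equation with a lateral mass balance, q = Kd*h^x; Q = n*q; rate = Q/(n*spacing*width).
Step 1 — single emitter flow (q = Kd*h^x):
  q = 3.301 * 14.98^0.6457 = 18.9528 L/hr
Step 2 — total lateral flow: Q = 80 * 18.9528 = 1516.22 L/hr
Step 3 — wetted area: A = 80 * 0.6101 * 0.6965 = 33.9948 m^2
Step 4 — application rate: Q/A = 1516.22/33.9948 = 44.60 mm/hr
Therefore the application rate along the lateral = 44.60 mm/hr.


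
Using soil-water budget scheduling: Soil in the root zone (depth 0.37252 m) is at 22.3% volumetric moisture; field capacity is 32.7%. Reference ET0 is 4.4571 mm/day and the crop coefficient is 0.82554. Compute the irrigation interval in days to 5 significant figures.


Approach: apply soil-water budget scheduling, SMD = (FC-theta)/100*depth*1000; ETc = ET0*Kc; interval = SMD/ETc.
Step 1 — soil moisture deficit:
  SMD = (32.7 - 22.3)/100 * 0.37252 * 1000 = 38.74208 mm
Step 2 — daily crop ET (ETc = ET0*Kc):
  ETc = 4.4571 * 0.82554 = 3.679514 mm/day
Step 3 — irrigation interval (SMD/ETc):
  interval = 38.74208 / 3.679514 = 10.529 days
Therefore the irrigation interval = 10.529 days.


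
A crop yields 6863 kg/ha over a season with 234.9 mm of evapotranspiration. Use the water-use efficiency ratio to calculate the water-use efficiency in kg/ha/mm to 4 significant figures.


Approach: apply the water-use efficiency ratio, WUE = yield/ET.
WUE = 6863 / 234.9 = 29.22 kg/ha/mm
Therefore the water-use efficiency = 29.22 kg/ha/mm.


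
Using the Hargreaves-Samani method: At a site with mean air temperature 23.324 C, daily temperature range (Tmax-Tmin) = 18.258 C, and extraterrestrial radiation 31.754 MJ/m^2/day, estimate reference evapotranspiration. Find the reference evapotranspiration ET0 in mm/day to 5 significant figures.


Approach: apply the Hargreaves-Samani method, ET0 = 0.0023*(Tmean+17.8)*sqrt(Tmax-Tmin)*0.408*Ra.
ET0 = 0.0023*(23.324+17.8)*sqrt(18.258)*0.408*31.754 = 5.2361 mm/day
Therefore the reference evapotranspiration ET0 = 5.2361 mm/day.


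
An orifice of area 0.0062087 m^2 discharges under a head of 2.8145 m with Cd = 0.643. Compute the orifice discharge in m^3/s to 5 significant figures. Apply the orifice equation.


Approach: apply the orifice equation, Q = Cd*A*sqrt(2*g*h).
Q = 0.643 * 0.0062087 * sqrt(2*9.81*2.8145) = 0.029666 m^3/s
Therefore the orifice discharge = 0.029666 m^3/s.


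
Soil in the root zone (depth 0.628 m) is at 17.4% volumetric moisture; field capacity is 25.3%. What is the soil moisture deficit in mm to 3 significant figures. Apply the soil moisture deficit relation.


Approach: apply the soil moisture deficit relation, SMD = (FC - theta)/100 * depth * 1000.
SMD = (25.3 - 17.4)/100 * 0.628 * 1000 = 49.6 mm
Therefore the soil moisture deficit = 49.6 mm.


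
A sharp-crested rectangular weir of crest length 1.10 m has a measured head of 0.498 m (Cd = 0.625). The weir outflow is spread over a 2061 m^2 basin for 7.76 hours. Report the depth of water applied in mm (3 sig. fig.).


Approach: apply the rectangular weir equation with a volume-to-depth conversion, Q = (2/3)*Cd*L*sqrt(2g)*H^1.5; d = Q*t/A * 1000.
Step 1 — weir discharge:
  Q = (2/3)*0.625*1.10*sqrt(2*9.81)*0.498^1.5 = 0.71347 m^3/s
Step 2 — volume: V = 0.71347 * 7.76*3600 = 19931 m^3
Step 3 — depth: d = V/A * 1000 = 19931/2061 * 1000 = 9670 mm
Therefore the depth of water applied = 9670 mm.


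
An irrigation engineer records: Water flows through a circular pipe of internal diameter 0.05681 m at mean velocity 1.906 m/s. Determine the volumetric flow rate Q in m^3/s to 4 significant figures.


Approach: apply the continuity equation for pipe flow, Q = A * v with A = pi*(D/2)^2.
A = pi*(0.05681/2)^2 = 0.00253478 m^2
Q = 0.00253478 * 1.906 = 0.004831 m^3/s
Therefore the volumetric flow rate Q = 0.004831 m^3/s.


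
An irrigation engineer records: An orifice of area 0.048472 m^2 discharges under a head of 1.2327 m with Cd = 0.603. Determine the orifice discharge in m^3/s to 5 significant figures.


Approach: apply the orifice equation, Q = Cd*A*sqrt(2*g*h).
Q = 0.603 * 0.048472 * sqrt(2*9.81*1.2327) = 0.14374 m^3/s
Therefore the orifice discharge = 0.14374 m^3/s.


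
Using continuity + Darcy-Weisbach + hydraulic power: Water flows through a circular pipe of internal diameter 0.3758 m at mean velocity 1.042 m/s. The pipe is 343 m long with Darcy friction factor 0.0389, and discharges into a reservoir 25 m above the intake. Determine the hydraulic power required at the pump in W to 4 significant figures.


Approach: apply continuity + Darcy-Weisbach + hydraulic power, Q = A*v; hf = f*(L/D)*(v^2/(2g)); H = static + hf; P = rho*g*Q*H.
Step 1 — flow rate (continuity, Q = A*v):
  A = pi*(0.3758/2)^2 = 0.110918 m^2
  Q = 0.110918 * 1.042 = 0.115577 m^3/s
Step 2 — friction head loss (Darcy-Weisbach):
  hf = 0.0389 * (343/0.3758) * (1.042^2 / (2*9.81))
  hf = 1.96482 m
Step 3 — total head: H = 25 + 1.96482 = 26.9648 m
Step 4 — hydraulic power (P = rho*g*Q*H):
  P = 1000 * 9.81 * 0.115577 * 26.9648 = 30570 W
Therefore the hydraulic power required at the pump = 30570 W.


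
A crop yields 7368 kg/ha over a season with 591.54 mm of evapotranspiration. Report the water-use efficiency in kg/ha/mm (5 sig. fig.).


Approach: apply the water-use efficiency ratio, WUE = yield/ET.
WUE = 7368 / 591.54 = 12.456 kg/ha/mm
Therefore the water-use efficiency = 12.456 kg/ha/mm.


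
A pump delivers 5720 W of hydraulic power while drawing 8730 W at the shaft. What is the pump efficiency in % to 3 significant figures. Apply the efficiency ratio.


Approach: apply the efficiency ratio, eta = (P_out/P_in)*100.
eta = (5720 / 8730) * 100 = 65.5 %
Therefore the pump efficiency = 65.5 %.


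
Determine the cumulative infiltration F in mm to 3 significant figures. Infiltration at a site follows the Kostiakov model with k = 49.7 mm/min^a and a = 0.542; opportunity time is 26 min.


Approach: apply the Kostiakov infiltration equation, F = k*t^a.
F = 49.7 * 26^0.542 = 291 mm
Therefore the cumulative infiltration F = 291 mm.


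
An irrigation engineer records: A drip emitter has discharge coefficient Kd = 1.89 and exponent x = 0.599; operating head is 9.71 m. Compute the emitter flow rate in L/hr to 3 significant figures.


Approach: apply the emitter characteristic equation, q = Kd * h^x.
q = 1.89 * 9.71^0.599 = 7.38 L/hr
Therefore the emitter flow rate = 7.38 L/hr.


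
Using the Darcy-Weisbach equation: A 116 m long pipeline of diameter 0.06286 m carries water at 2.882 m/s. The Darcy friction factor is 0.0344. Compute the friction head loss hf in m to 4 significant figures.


Approach: apply the Darcy-Weisbach equation, hf = f*(L/D)*(v^2/(2g)).
hf = 0.0344 * (116/0.06286) * (2.882^2 / (2*9.81))
hf = 26.87 m
Therefore the friction head loss hf = 26.87 m.


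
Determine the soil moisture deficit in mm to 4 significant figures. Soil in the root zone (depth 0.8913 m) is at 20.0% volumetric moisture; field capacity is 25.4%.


Approach: apply the soil moisture deficit relation, SMD = (FC - theta)/100 * depth * 1000.
SMD = (25.4 - 20.0)/100 * 0.8913 * 1000 = 48.13 mm
Therefore the soil moisture deficit = 48.13 mm.


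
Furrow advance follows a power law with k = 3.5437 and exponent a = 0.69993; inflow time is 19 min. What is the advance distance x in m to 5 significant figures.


Approach: apply the power-law advance function, x = k*t^a.
x = 3.5437 * 19^0.69993 = 27.829 m
Therefore the advance distance x = 27.829 m.


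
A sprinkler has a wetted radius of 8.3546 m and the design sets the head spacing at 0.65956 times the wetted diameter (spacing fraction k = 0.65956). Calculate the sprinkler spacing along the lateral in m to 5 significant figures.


Approach: apply the sprinkler spacing rule (spacing as a fraction of wetted diameter), S = k*(2*R).
S = 0.65956 * (2 * 8.3546) = 11.021 m
Therefore the sprinkler spacing along the lateral = 11.021 m.


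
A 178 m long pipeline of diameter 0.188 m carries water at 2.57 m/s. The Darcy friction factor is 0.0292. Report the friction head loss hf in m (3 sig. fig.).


Approach: apply the Darcy-Weisbach equation, hf = f*(L/D)*(v^2/(2g)).
hf = 0.0292 * (178/0.188) * (2.57^2 / (2*9.81))
hf = 9.31 m
Therefore the friction head loss hf = 9.31 m.


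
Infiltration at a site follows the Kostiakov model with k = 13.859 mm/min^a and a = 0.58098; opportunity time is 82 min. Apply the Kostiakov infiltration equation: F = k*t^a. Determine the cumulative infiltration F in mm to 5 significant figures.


F = 13.859 * 82^0.58098 = 179.32 mm
Therefore the cumulative infiltration F = 179.32 mm.


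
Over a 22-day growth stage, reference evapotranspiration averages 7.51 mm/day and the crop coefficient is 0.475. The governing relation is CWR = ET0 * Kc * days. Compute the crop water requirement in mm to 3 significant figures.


CWR = 7.51 * 0.475 * 22 = 78.5 mm
Therefore the crop water requirement = 78.5 mm.


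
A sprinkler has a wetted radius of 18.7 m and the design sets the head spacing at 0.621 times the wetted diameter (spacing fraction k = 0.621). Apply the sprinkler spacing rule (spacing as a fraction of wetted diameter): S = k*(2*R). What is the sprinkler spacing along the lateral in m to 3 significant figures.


S = 0.621 * (2 * 18.7) = 23.2 m
Therefore the sprinkler spacing along the lateral = 23.2 m.


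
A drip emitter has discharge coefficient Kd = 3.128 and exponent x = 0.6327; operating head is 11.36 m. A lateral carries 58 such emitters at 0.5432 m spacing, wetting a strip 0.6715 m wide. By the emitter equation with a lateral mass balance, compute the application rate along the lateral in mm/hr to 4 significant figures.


Approach: apply the emitter equation with a lateral mass balance, q = Kd*h^x; Q = n*q; rate = Q/(n*spacing*width).
Step 1 — single emitter flow (q = Kd*h^x):
  q = 3.128 * 11.36^0.6327 = 14.5547 L/hr
Step 2 — total lateral flow: Q = 58 * 14.5547 = 844.175 L/hr
Step 3 — wetted area: A = 58 * 0.5432 * 0.6715 = 21.1560 m^2
Step 4 — application rate: Q/A = 844.175/21.1560 = 39.90 mm/hr
Therefore the application rate along the lateral = 39.90 mm/hr.


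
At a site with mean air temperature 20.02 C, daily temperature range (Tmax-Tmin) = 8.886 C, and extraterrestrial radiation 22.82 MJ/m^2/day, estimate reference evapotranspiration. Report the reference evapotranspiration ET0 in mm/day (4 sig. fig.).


Approach: apply the Hargreaves-Samani method, ET0 = 0.0023*(Tmean+17.8)*sqrt(Tmax-Tmin)*0.408*Ra.
ET0 = 0.0023*(20.02+17.8)*sqrt(8.886)*0.408*22.82 = 2.414 mm/day
Therefore the reference evapotranspiration ET0 = 2.414 mm/day.


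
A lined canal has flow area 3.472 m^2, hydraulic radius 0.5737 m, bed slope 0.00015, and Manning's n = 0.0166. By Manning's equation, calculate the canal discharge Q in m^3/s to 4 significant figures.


Approach: apply Manning's equation, Q = (1/n)*A*R^(2/3)*S^(1/2).
Q = (1/0.0166) * 3.472 * 0.5737^(2/3) * 0.00015^(1/2) = 1.769 m^3/s
Therefore the canal discharge Q = 1.769 m^3/s.


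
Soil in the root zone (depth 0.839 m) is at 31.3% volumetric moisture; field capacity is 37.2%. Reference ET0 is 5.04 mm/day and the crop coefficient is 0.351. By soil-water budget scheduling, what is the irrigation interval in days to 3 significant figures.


Approach: apply soil-water budget scheduling, SMD = (FC-theta)/100*depth*1000; ETc = ET0*Kc; interval = SMD/ETc.
Step 1 — soil moisture deficit:
  SMD = (37.2 - 31.3)/100 * 0.839 * 1000 = 49.501 mm
Step 2 — daily crop ET (ETc = ET0*Kc):
  ETc = 5.04 * 0.351 = 1.7690 mm/day
Step 3 — irrigation interval (SMD/ETc):
  interval = 49.501 / 1.7690 = 28.0 days
Therefore the irrigation interval = 28.0 days.


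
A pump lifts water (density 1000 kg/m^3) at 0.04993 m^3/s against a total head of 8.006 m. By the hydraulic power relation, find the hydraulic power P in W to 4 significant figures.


Approach: apply the hydraulic power relation, P = rho*g*Q*H.
P = 1000 * 9.81 * 0.04993 * 8.006 = 3921 W
Therefore the hydraulic power P = 3921 W.


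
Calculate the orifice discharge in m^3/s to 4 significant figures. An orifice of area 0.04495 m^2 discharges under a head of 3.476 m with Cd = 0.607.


Approach: apply the orifice equation, Q = Cd*A*sqrt(2*g*h).
Q = 0.607 * 0.04495 * sqrt(2*9.81*3.476) = 0.2253 m^3/s
Therefore the orifice discharge = 0.2253 m^3/s.


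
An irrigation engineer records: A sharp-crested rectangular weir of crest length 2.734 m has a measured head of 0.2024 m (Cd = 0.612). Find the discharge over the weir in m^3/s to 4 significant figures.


Approach: apply the rectangular weir equation, Q = (2/3)*Cd*L*sqrt(2g)*H^1.5.
Q = (2/3)*0.612*2.734*sqrt(2*9.81)*0.2024^1.5 = 0.4499 m^3/s
Therefore the discharge over the weir = 0.4499 m^3/s.


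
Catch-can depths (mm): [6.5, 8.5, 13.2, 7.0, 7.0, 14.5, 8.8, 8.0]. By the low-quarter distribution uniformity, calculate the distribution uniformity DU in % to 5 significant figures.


Approach: apply the low-quarter distribution uniformity, DU = (mean of lowest quarter of readings / overall mean)*100.
sorted lowest 2 of 8: [6.5, 7.0] -> mean = 6.750000 mm
overall mean = 9.187500 mm
DU = (6.750000/9.187500)*100 = 73.469 %
Therefore the distribution uniformity DU = 73.469 %.


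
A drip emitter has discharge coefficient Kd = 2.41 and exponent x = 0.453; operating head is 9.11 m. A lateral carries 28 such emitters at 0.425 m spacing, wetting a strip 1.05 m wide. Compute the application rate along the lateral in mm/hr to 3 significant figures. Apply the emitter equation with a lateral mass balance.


Approach: apply the emitter equation with a lateral mass balance, q = Kd*h^x; Q = n*q; rate = Q/(n*spacing*width).
Step 1 — single emitter flow (q = Kd*h^x):
  q = 2.41 * 9.11^0.453 = 6.5566 L/hr
Step 2 — total lateral flow: Q = 28 * 6.5566 = 183.58 L/hr
Step 3 — wetted area: A = 28 * 0.425 * 1.05 = 12.495 m^2
Step 4 — application rate: Q/A = 183.58/12.495 = 14.7 mm/hr
Therefore the application rate along the lateral = 14.7 mm/hr.


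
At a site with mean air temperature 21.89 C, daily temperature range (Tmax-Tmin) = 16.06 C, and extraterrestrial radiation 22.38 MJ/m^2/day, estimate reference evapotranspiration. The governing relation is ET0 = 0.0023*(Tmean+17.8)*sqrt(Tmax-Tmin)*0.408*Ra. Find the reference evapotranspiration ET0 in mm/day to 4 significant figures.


ET0 = 0.0023*(21.89+17.8)*sqrt(16.06)*0.408*22.38 = 3.340 mm/day
Therefore the reference evapotranspiration ET0 = 3.340 mm/day.


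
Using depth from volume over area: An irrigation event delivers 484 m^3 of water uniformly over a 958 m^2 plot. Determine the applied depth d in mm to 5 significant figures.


Approach: apply depth from volume over area, d = (V/A)*1000.
d = (484 / 958) * 1000 = 505.22 mm
Therefore the applied depth d = 505.22 mm.


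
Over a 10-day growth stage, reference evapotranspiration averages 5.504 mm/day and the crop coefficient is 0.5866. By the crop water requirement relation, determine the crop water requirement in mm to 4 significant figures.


Approach: apply the crop water requirement relation, CWR = ET0 * Kc * days.
CWR = 5.504 * 0.5866 * 10 = 32.29 mm
Therefore the crop water requirement = 32.29 mm.


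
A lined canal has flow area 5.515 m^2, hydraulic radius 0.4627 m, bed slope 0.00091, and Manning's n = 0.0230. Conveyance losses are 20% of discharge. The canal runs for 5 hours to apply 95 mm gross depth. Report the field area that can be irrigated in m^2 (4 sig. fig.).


Approach: apply Manning's equation with a conveyance and depth budget, Q = (1/n)*A*R^(2/3)*S^(1/2); Q_field = Q*(1-loss); Area = Q_field*t/(d/1000).
Step 1 — canal discharge (Manning's equation):
  Q = (1/0.0230) * 5.515 * 0.4627^(2/3) * 0.00091^(1/2) = 4.32718 m^3/s
Step 2 — delivered flow: Q_field = 4.32718*(1 - 20/100) = 3.46174 m^3/s
Step 3 — volume delivered: V = 3.46174 * 5*3600 = 62311.4 m^3
Step 4 — area served: A = V / (depth/1000) = 62311.4 / 0.095 = 655900 m^2
Therefore the field area that can be irrigated = 655900 m^2.


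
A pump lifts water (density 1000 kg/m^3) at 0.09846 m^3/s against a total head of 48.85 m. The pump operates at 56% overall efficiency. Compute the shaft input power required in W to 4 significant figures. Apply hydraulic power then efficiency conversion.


Approach: apply hydraulic power then efficiency conversion, P = rho*g*Q*H; P_in = P/eta.
Step 1 — hydraulic power (P = rho*g*Q*H):
  P = 1000 * 9.81 * 0.09846 * 48.85 = 47183.9 W
Step 2 — input power: P_in = P/eta = 47183.9 / 0.56 = 84260 W
Therefore the shaft input power required = 84260 W.


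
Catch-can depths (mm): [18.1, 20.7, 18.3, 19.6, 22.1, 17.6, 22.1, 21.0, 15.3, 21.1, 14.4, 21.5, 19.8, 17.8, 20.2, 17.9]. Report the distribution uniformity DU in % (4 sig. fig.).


Approach: apply the low-quarter distribution uniformity, DU = (mean of lowest quarter of readings / overall mean)*100.
sorted lowest 4 of 16: [14.4, 15.3, 17.6, 17.8] -> mean = 16.2750 mm
overall mean = 19.2188 mm
DU = (16.2750/19.2188)*100 = 84.68 %
Therefore the distribution uniformity DU = 84.68 %.


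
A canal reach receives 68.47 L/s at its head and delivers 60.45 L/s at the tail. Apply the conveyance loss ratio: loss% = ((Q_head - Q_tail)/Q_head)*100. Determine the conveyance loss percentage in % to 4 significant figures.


loss = ((68.47 - 60.45)/68.47)*100 = 11.71 %
Therefore the conveyance loss percentage = 11.71 %.


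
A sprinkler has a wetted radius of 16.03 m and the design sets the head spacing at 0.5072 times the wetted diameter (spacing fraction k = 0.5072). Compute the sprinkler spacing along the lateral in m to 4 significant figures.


Approach: apply the sprinkler spacing rule (spacing as a fraction of wetted diameter), S = k*(2*R).
S = 0.5072 * (2 * 16.03) = 16.26 m
Therefore the sprinkler spacing along the lateral = 16.26 m.


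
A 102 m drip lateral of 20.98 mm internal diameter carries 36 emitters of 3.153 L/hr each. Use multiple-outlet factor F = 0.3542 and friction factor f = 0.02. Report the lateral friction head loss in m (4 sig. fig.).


Approach: apply Darcy-Weisbach with the multiple-outlet F-factor, Q = n*q/(3600*1000) m^3/s; v = Q/A; hf = F*f*(L/D)*(v^2/(2g)).
Q = 36*3.153/(3600*1000) = 3.15300e-05 m^3/s
A = pi*(20.98e-3/2)^2 = 3.45701e-04 m^2, so v = Q/A = 0.0912059 m/s
hf = 0.3542*0.02*(102/0.02098)*(0.0912059^2/(2*9.81)) = 0.01460 m
Therefore the lateral friction head loss = 0.01460 m.


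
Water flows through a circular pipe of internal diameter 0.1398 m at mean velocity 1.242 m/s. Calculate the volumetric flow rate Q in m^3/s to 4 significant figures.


Approach: apply the continuity equation for pipe flow, Q = A * v with A = pi*(D/2)^2.
A = pi*(0.1398/2)^2 = 0.0153499 m^2
Q = 0.0153499 * 1.242 = 0.01906 m^3/s
Therefore the volumetric flow rate Q = 0.01906 m^3/s.


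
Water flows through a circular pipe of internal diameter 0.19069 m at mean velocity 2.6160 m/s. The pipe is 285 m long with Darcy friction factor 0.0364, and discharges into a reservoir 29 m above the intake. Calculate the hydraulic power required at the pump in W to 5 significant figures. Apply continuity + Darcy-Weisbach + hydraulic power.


Approach: apply continuity + Darcy-Weisbach + hydraulic power, Q = A*v; hf = f*(L/D)*(v^2/(2g)); H = static + hf; P = rho*g*Q*H.
Step 1 — flow rate (continuity, Q = A*v):
  A = pi*(0.19069/2)^2 = 0.02855918 m^2
  Q = 0.02855918 * 2.6160 = 0.07471081 m^3/s
Step 2 — friction head loss (Darcy-Weisbach):
  hf = 0.0364 * (285/0.19069) * (2.6160^2 / (2*9.81))
  hf = 18.97557 m
Step 3 — total head: H = 29 + 18.97557 = 47.97557 m
Step 4 — hydraulic power (P = rho*g*Q*H):
  P = 1000 * 9.81 * 0.07471081 * 47.97557 = 35162 W
Therefore the hydraulic power required at the pump = 35162 W.


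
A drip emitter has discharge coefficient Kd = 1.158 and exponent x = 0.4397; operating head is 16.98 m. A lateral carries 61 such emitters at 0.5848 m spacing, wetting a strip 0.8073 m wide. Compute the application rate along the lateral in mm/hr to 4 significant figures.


Approach: apply the emitter equation with a lateral mass balance, q = Kd*h^x; Q = n*q; rate = Q/(n*spacing*width).
Step 1 — single emitter flow (q = Kd*h^x):
  q = 1.158 * 16.98^0.4397 = 4.02265 L/hr
Step 2 — total lateral flow: Q = 61 * 4.02265 = 245.382 L/hr
Step 3 — wetted area: A = 61 * 0.5848 * 0.8073 = 28.7987 m^2
Step 4 — application rate: Q/A = 245.382/28.7987 = 8.521 mm/hr
Therefore the application rate along the lateral = 8.521 mm/hr.


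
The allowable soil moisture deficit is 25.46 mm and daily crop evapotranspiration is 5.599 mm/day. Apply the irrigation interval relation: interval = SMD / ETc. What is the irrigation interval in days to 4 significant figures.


interval = 25.46 / 5.599 = 4.547 days
Therefore the irrigation interval = 4.547 days.


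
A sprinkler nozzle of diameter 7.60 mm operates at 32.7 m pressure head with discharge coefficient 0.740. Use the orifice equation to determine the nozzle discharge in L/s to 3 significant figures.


Approach: apply the orifice equation, Q = Cd*A*sqrt(2*g*h), A = pi*(d/2)^2.
A = pi*(7.60e-3/2)^2 = 4.5365e-05 m^2
Q = 0.740 * 4.5365e-05 * sqrt(2*9.81*32.7) * 1000 = 0.850 L/s
Therefore the nozzle discharge = 0.850 L/s.


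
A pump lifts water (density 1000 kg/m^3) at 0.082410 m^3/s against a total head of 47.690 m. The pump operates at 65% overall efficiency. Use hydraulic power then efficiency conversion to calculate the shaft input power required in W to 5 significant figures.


Approach: apply hydraulic power then efficiency conversion, P = rho*g*Q*H; P_in = P/eta.
Step 1 — hydraulic power (P = rho*g*Q*H):
  P = 1000 * 9.81 * 0.082410 * 47.690 = 38554.60 W
Step 2 — input power: P_in = P/eta = 38554.60 / 0.65 = 59315 W
Therefore the shaft input power required = 59315 W.


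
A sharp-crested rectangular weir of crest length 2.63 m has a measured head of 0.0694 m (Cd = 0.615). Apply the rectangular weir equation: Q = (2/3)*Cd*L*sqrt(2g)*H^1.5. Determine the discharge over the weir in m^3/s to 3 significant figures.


Q = (2/3)*0.615*2.63*sqrt(2*9.81)*0.0694^1.5 = 0.0873 m^3/s
Therefore the discharge over the weir = 0.0873 m^3/s.


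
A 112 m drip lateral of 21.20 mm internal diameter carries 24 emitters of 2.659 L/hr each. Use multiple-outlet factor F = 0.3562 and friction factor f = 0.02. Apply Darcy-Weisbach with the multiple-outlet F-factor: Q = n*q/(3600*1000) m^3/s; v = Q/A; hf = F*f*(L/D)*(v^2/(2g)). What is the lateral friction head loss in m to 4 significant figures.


Q = 24*2.659/(3600*1000) = 1.77267e-05 m^3/s
A = pi*(21.20e-3/2)^2 = 3.52989e-04 m^2, so v = Q/A = 0.0502187 m/s
hf = 0.3562*0.02*(112/0.02120)*(0.0502187^2/(2*9.81)) = 0.004838 m
Therefore the lateral friction head loss = 0.004838 m.


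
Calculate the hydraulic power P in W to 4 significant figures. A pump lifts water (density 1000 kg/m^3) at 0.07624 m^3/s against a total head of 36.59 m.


Approach: apply the hydraulic power relation, P = rho*g*Q*H.
P = 1000 * 9.81 * 0.07624 * 36.59 = 27370 W
Therefore the hydraulic power P = 27370 W.


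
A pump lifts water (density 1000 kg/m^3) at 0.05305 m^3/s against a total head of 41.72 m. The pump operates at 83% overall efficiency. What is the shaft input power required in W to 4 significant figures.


Approach: apply hydraulic power then efficiency conversion, P = rho*g*Q*H; P_in = P/eta.
Step 1 — hydraulic power (P = rho*g*Q*H):
  P = 1000 * 9.81 * 0.05305 * 41.72 = 21711.9 W
Step 2 — input power: P_in = P/eta = 21711.9 / 0.83 = 26160 W
Therefore the shaft input power required = 26160 W.


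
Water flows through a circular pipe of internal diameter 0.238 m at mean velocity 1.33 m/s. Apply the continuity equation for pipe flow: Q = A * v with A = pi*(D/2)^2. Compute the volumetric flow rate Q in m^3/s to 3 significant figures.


A = pi*(0.238/2)^2 = 0.044488 m^2
Q = 0.044488 * 1.33 = 0.0592 m^3/s
Therefore the volumetric flow rate Q = 0.0592 m^3/s.


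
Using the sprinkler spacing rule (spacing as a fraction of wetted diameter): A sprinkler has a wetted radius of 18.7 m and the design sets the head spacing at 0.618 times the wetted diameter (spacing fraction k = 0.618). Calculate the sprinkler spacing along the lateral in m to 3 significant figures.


Approach: apply the sprinkler spacing rule (spacing as a fraction of wetted diameter), S = k*(2*R).
S = 0.618 * (2 * 18.7) = 23.1 m
Therefore the sprinkler spacing along the lateral = 23.1 m.


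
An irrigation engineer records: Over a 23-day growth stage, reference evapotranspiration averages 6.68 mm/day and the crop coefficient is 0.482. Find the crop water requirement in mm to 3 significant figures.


Approach: apply the crop water requirement relation, CWR = ET0 * Kc * days.
CWR = 6.68 * 0.482 * 23 = 74.1 mm
Therefore the crop water requirement = 74.1 mm.


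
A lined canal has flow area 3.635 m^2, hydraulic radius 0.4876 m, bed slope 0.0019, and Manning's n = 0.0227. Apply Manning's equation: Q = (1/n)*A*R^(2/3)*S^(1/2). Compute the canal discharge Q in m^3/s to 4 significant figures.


Q = (1/0.0227) * 3.635 * 0.4876^(2/3) * 0.0019^(1/2) = 4.324 m^3/s
Therefore the canal discharge Q = 4.324 m^3/s.


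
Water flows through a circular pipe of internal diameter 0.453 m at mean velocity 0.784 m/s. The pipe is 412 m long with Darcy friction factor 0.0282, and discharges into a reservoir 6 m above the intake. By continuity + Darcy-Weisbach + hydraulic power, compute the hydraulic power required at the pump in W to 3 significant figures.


Approach: apply continuity + Darcy-Weisbach + hydraulic power, Q = A*v; hf = f*(L/D)*(v^2/(2g)); H = static + hf; P = rho*g*Q*H.
Step 1 — flow rate (continuity, Q = A*v):
  A = pi*(0.453/2)^2 = 0.16117 m^2
  Q = 0.16117 * 0.784 = 0.12636 m^3/s
Step 2 — friction head loss (Darcy-Weisbach):
  hf = 0.0282 * (412/0.453) * (0.784^2 / (2*9.81))
  hf = 0.80349 m
Step 3 — total head: H = 6 + 0.80349 = 6.8035 m
Step 4 — hydraulic power (P = rho*g*Q*H):
  P = 1000 * 9.81 * 0.12636 * 6.8035 = 8430 W
Therefore the hydraulic power required at the pump = 8430 W.


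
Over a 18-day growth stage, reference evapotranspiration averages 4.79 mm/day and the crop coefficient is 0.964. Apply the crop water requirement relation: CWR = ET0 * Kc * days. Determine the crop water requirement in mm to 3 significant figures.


CWR = 4.79 * 0.964 * 18 = 83.1 mm
Therefore the crop water requirement = 83.1 mm.


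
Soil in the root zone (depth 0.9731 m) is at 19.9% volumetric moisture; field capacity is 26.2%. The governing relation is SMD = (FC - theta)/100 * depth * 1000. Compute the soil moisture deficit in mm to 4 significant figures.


SMD = (26.2 - 19.9)/100 * 0.9731 * 1000 = 61.31 mm
Therefore the soil moisture deficit = 61.31 mm.


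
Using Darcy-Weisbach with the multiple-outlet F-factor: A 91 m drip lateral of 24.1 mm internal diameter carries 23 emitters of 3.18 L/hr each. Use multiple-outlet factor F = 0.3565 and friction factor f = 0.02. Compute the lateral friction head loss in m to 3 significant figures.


Approach: apply Darcy-Weisbach with the multiple-outlet F-factor, Q = n*q/(3600*1000) m^3/s; v = Q/A; hf = F*f*(L/D)*(v^2/(2g)).
Q = 23*3.18/(3600*1000) = 2.0317e-05 m^3/s
A = pi*(24.1e-3/2)^2 = 4.5617e-04 m^2, so v = Q/A = 0.044538 m/s
hf = 0.3565*0.02*(91/0.0241)*(0.044538^2/(2*9.81)) = 0.00272 m
Therefore the lateral friction head loss = 0.00272 m.
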